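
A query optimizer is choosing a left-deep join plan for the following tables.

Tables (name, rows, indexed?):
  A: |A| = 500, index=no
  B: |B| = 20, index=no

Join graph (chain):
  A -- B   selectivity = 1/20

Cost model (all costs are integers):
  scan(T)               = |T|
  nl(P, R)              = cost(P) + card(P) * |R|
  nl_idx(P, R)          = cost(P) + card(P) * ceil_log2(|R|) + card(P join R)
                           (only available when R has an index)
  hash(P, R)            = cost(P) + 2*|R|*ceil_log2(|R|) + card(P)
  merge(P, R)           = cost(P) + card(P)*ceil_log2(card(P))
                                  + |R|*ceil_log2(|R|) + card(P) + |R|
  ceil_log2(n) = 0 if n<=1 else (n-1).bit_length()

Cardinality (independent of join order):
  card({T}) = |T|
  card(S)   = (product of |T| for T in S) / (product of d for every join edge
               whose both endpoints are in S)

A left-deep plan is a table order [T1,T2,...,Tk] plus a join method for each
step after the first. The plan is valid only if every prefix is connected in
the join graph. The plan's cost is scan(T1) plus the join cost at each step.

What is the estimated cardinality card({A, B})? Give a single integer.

500

Tables in S: A(500), B(20)
Edges inside S: A-B(d=20)
numerator = 500 * 20 = 10000
denominator = 20 = 20
card(S) = 10000 / 20 = 500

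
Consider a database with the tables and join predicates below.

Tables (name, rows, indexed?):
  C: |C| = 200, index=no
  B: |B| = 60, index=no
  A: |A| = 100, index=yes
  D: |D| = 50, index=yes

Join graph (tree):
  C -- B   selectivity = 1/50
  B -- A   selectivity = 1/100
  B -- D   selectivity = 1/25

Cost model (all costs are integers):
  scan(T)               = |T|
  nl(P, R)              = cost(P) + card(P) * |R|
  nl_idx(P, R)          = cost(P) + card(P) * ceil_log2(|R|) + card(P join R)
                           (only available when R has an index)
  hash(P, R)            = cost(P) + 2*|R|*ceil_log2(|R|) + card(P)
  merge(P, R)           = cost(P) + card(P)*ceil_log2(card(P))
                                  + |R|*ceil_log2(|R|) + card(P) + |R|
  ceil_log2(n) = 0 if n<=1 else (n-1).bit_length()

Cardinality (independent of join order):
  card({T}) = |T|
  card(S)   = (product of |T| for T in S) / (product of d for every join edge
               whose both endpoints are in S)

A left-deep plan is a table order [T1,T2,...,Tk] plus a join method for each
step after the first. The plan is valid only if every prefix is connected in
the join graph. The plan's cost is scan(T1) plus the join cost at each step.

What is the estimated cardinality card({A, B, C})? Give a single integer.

Tables in S: A(100), B(60), C(200)
Edges inside S: C-B(d=50), B-A(d=100)
numerator = 100 * 60 * 200 = 1200000
denominator = 50 * 100 = 5000
card(S) = 1200000 / 5000 = 240

240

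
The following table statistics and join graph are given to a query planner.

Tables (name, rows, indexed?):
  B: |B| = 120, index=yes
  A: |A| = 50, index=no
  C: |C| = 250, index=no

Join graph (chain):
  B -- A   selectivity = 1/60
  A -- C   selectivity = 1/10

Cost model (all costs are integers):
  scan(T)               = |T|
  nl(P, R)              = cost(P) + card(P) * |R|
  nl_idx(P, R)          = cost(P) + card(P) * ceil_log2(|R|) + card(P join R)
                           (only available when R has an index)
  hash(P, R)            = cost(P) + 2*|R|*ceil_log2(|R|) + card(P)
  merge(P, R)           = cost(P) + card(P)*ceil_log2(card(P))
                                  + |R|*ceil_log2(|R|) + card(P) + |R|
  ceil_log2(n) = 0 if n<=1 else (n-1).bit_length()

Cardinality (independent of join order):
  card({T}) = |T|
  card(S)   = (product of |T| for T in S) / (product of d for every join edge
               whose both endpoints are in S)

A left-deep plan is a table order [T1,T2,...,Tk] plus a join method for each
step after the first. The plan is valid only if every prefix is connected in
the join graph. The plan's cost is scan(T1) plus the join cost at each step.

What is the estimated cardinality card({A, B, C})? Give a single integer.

Tables in S: A(50), B(120), C(250)
Edges inside S: B-A(d=60), A-C(d=10)
numerator = 50 * 120 * 250 = 1500000
denominator = 60 * 10 = 600
card(S) = 1500000 / 600 = 2500

2500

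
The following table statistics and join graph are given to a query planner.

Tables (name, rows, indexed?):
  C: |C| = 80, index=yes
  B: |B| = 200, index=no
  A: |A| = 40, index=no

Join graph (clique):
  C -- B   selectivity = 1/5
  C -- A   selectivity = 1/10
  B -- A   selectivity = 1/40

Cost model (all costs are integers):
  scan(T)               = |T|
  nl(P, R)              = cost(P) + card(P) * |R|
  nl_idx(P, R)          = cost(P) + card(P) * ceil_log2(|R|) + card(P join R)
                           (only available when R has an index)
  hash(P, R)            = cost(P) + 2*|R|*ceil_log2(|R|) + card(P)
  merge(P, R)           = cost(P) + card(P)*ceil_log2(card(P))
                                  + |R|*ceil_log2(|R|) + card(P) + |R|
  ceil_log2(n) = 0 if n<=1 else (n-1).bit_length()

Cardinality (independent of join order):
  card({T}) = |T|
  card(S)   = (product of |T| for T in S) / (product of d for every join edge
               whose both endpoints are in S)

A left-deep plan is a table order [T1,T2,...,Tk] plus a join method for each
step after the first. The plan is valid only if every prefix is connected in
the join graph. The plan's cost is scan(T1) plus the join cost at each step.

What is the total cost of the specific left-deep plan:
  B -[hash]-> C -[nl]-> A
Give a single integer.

129520

step 1: scan B: cost=200, card=200
step 2: join C via hash
    card(P join C) = 200*80/(5) = 3200
    cost = 200 + 2*80*7 + 200 = 1520
step 3: join A via nl
    card(P join A) = 3200*40/(10*40) = 320
    cost = 1520 + 3200*40 = 129520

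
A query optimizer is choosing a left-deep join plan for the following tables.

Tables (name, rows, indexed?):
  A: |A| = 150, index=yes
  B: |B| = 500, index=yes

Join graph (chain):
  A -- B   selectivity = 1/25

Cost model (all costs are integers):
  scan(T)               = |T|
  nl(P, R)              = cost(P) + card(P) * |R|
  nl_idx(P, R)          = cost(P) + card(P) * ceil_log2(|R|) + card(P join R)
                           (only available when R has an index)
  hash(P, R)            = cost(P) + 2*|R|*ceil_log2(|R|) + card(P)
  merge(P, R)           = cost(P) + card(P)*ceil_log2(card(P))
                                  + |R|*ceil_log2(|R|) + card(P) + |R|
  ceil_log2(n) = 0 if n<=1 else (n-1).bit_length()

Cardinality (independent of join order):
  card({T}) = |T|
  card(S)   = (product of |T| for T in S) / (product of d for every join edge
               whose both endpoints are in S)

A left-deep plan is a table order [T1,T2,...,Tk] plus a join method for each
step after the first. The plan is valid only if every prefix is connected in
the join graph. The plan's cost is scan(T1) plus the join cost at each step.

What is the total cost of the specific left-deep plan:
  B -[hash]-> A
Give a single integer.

step 1: scan B: cost=500, card=500
step 2: join A via hash
    card(P join A) = 500*150/(25) = 3000
    cost = 500 + 2*150*8 + 500 = 3400

3400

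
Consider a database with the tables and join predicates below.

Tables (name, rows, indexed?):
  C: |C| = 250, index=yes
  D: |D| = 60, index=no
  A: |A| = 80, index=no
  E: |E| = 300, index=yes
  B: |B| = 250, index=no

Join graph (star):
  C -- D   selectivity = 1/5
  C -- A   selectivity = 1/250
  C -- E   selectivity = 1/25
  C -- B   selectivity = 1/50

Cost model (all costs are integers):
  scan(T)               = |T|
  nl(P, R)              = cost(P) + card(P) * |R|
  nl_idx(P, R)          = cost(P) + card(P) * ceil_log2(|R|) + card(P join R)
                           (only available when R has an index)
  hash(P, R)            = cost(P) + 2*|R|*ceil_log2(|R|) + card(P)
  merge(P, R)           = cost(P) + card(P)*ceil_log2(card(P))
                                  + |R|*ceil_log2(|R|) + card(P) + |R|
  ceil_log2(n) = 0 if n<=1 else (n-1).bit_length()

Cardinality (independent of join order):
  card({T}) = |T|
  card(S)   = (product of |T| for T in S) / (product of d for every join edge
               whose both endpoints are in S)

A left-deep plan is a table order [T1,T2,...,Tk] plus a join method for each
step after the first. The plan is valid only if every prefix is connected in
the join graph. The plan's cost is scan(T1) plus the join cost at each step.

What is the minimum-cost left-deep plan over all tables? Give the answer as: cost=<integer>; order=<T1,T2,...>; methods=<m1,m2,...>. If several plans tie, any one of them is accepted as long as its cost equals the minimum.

Selinger DP (subsets sized 1..n):
  {C}: scan cost=250, card=250
  {D}: scan cost=60, card=60
  {A}: scan cost=80, card=80
  {E}: scan cost=300, card=300
  {B}: scan cost=250, card=250
  {CD}: card=3000; try (D,hash)→1220, (C,merge)→2730, (D,merge)→2920, (C,nl_idx)→3540, (C,hash)→4120, (C,nl)→15060 …(+1); best=1220 via (D,hash)
  {AC}: card=80; try (C,nl_idx)→800, (A,hash)→1620, (C,merge)→2970, (A,merge)→3140, (C,hash)→4160, (C,nl)→20080 …(+1); best=800 via (C,nl_idx)
  {CE}: card=3000; try (C,hash)→4600, (E,merge)→5500, (E,nl_idx)→5500, (C,merge)→5550, (C,nl_idx)→5700, (E,hash)→5900 …(+2); best=4600 via (C,hash)
  {BC}: card=1250; try (C,nl_idx)→3500, (C,hash)→4500, (B,hash)→4500, (C,merge)→4750, (B,merge)→4750, (C,nl)→62750 …(+1); best=3500 via (C,nl_idx)
  {ACD}: card=960; try (D,hash)→1600, (D,merge)→1860, (A,hash)→5340, (D,nl)→5600, (A,merge)→40860, (A,nl)→241220; best=1600 via (D,hash)
  {CDE}: card=36000; try (D,hash)→8320, (E,hash)→9620, (E,merge)→43220, (D,merge)→44020, (E,nl_idx)→64220, (D,nl)→184600 …(+1); best=8320 via (D,hash)
  {BCD}: card=15000; try (D,hash)→5470, (B,hash)→8220, (D,merge)→18920, (B,merge)→42470, (D,nl)→78500, (B,nl)→751220; best=5470 via (D,hash)
  {ACE}: card=960; try (E,nl_idx)→2480, (E,merge)→4440, (E,hash)→6280, (A,hash)→8720, (E,nl)→24800, (A,merge)→44240 …(+1); best=2480 via (E,nl_idx)
  {ABC}: card=400; try (B,merge)→3690, (B,hash)→4880, (A,hash)→5870, (A,merge)→19140, (B,nl)→20800, (A,nl)→103500; best=3690 via (B,merge)
  {BCE}: card=15000; try (E,hash)→10150, (B,hash)→11600, (E,merge)→21500, (E,nl_idx)→29750, (B,merge)→45850, (E,nl)→378500 …(+1); best=10150 via (E,hash)
  {ACDE}: card=11520; try (D,hash)→4160, (E,hash)→7960, (D,merge)→13460, (E,merge)→15160, (E,nl_idx)→21760, (A,hash)→45440 …(+4); best=4160 via (D,hash)
  {ABCD}: card=4800; try (D,hash)→4810, (B,hash)→6560, (D,merge)→8110, (B,merge)→14410, (A,hash)→21590, (D,nl)→27690 …(+3); best=4810 via (D,hash)
  {BCDE}: card=180000; try (E,hash)→25870, (D,hash)→25870, (B,hash)→48320, (E,merge)→233470, (D,merge)→235570, (E,nl_idx)→320470 …(+4); best=25870 via (E,hash)
  {ABCE}: card=4800; try (B,hash)→7440, (E,hash)→9490, (E,merge)→10690, (E,nl_idx)→12090, (B,merge)→15290, (A,hash)→26270 …(+4); best=7440 via (B,hash)
  {ABCDE}: card=57600; try (D,hash)→12960, (E,hash)→15010, (B,hash)→19680, (E,merge)→75010, (D,merge)→75060, (E,nl_idx)→105610 …(+7); best=12960 via (D,hash)

cost=12960; order=A,C,E,B,D; methods=nl_idx,nl_idx,hash,hash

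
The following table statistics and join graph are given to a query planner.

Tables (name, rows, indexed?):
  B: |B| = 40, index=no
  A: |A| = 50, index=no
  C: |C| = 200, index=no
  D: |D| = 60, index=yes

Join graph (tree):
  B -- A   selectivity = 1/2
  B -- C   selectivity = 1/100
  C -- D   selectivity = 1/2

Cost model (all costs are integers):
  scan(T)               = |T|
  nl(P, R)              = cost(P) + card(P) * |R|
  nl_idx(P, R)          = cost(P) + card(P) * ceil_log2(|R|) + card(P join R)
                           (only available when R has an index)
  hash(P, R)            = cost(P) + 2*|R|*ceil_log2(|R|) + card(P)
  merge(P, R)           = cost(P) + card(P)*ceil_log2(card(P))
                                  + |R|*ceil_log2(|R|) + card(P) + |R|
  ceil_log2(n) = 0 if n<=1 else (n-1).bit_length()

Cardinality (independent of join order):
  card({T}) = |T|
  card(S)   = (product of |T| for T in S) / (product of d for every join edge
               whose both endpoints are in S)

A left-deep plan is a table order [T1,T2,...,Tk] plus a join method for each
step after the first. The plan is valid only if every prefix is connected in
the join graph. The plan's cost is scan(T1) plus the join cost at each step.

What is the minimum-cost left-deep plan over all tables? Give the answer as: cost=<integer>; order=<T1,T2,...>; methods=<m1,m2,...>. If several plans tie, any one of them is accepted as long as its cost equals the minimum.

Selinger DP (subsets sized 1..n):
  {B}: scan cost=40, card=40
  {A}: scan cost=50, card=50
  {C}: scan cost=200, card=200
  {D}: scan cost=60, card=60
  {AB}: card=1000; try (B,hash)→580, (A,merge)→670, (B,merge)→680, (A,hash)→680, (A,nl)→2040, (B,nl)→2050; best=580 via (B,hash)
  {BC}: card=80; try (B,hash)→880, (C,merge)→2120, (B,merge)→2280, (C,hash)→3280, (C,nl)→8040, (B,nl)→8200; best=880 via (B,hash)
  {CD}: card=6000; try (D,hash)→1120, (C,merge)→2280, (D,merge)→2420, (C,hash)→3320, (D,nl_idx)→7400, (C,nl)→12060 …(+1); best=1120 via (D,hash)
  {ABC}: card=2000; try (A,hash)→1560, (A,merge)→1870, (C,hash)→4780, (A,nl)→4880, (C,merge)→13380, (C,nl)→200580; best=1560 via (A,hash)
  {BCD}: card=2400; try (D,hash)→1680, (D,merge)→1940, (D,nl_idx)→3760, (D,nl)→5680, (B,hash)→7600, (B,merge)→85400 …(+1); best=1680 via (D,hash)
  {ABCD}: card=60000; try (D,hash)→4280, (A,hash)→4680, (D,merge)→25980, (A,merge)→33230, (D,nl_idx)→73560, (D,nl)→121560 …(+1); best=4280 via (D,hash)

cost=4280; order=C,B,A,D; methods=hash,hash,hash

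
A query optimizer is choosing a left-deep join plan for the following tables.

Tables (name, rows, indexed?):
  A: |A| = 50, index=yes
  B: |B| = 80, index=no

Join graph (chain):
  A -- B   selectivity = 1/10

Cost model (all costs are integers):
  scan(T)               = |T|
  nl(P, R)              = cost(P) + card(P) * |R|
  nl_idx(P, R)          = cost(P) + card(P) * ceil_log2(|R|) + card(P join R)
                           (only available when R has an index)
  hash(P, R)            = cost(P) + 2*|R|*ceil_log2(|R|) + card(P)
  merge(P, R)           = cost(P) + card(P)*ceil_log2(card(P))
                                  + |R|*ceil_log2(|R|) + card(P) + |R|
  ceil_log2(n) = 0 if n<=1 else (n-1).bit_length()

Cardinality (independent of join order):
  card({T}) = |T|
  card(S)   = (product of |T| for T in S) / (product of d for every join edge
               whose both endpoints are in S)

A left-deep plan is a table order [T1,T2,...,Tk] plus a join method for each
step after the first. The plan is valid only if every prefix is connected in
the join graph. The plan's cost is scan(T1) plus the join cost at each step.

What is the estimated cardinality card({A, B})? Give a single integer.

400

Tables in S: A(50), B(80)
Edges inside S: A-B(d=10)
numerator = 50 * 80 = 4000
denominator = 10 = 10
card(S) = 4000 / 10 = 400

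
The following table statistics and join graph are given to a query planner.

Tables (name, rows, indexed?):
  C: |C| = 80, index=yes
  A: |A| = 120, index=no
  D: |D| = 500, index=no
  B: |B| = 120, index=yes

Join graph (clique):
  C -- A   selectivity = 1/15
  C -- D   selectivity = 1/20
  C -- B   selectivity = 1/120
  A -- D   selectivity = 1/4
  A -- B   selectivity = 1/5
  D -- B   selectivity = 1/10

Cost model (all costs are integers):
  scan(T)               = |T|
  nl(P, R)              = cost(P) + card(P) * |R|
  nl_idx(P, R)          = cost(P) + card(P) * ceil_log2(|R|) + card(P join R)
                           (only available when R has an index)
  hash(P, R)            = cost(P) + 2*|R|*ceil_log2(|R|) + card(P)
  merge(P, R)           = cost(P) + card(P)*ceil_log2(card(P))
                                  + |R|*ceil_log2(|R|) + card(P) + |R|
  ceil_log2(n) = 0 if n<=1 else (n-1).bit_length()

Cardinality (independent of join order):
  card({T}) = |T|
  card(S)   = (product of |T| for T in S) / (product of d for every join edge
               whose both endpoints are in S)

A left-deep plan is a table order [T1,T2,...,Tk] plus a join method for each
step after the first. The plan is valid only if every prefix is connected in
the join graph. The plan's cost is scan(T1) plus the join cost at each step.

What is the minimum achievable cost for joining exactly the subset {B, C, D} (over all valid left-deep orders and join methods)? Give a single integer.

Selinger DP over subsets of {B,C,D}:
  {C}: scan cost=80, card=80
  {D}: scan cost=500, card=500
  {B}: scan cost=120, card=120
  {CD}: card=2000; try (C,hash)→2120, (D,merge)→5720, (C,nl_idx)→6000, (C,merge)→6140, (D,hash)→9160, (D,nl)→40080 …(+1); best=2120 via (C,hash)
  {BC}: card=80; try (B,nl_idx)→720, (C,nl_idx)→1040, (C,hash)→1360, (B,merge)→1680, (C,merge)→1720, (B,hash)→1840 …(+2); best=720 via (B,nl_idx)
  {BD}: card=6000; try (B,hash)→2680, (D,merge)→6080, (B,merge)→6460, (D,hash)→9240, (B,nl_idx)→10000, (D,nl)→60120 …(+1); best=2680 via (B,hash)
  {BCD}: card=200; try (B,hash)→5800, (D,merge)→6360, (D,hash)→9800, (C,hash)→9800, (B,nl_idx)→16320, (B,merge)→27080 …(+5); best=5800 via (B,hash)

5800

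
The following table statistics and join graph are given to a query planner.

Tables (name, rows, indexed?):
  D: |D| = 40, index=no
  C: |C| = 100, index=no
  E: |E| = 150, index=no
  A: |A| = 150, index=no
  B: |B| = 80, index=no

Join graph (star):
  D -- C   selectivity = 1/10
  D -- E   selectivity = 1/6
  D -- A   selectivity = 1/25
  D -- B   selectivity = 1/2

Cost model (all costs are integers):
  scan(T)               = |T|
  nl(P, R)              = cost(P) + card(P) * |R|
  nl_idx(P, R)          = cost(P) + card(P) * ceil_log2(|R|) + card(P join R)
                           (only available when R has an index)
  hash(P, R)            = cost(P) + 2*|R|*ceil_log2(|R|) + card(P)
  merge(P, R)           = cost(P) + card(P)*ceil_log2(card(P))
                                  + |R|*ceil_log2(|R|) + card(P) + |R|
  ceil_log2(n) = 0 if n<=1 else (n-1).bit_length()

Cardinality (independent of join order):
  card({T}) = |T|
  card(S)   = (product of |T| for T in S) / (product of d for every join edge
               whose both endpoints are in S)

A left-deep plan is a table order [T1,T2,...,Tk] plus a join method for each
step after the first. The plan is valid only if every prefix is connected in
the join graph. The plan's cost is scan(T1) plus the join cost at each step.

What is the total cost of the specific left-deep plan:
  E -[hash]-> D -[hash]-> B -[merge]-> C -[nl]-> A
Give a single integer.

60683700

step 1: scan E: cost=150, card=150
step 2: join D via hash
    card(P join D) = 150*40/(6) = 1000
    cost = 150 + 2*40*6 + 150 = 780
step 3: join B via hash
    card(P join B) = 1000*80/(2) = 40000
    cost = 780 + 2*80*7 + 1000 = 2900
step 4: join C via merge
    card(P join C) = 40000*100/(10) = 400000
    cost = 2900 + 40000*16 + 100*7 + 40000 + 100 = 683700
step 5: join A via nl
    card(P join A) = 400000*150/(25) = 2400000
    cost = 683700 + 400000*150 = 60683700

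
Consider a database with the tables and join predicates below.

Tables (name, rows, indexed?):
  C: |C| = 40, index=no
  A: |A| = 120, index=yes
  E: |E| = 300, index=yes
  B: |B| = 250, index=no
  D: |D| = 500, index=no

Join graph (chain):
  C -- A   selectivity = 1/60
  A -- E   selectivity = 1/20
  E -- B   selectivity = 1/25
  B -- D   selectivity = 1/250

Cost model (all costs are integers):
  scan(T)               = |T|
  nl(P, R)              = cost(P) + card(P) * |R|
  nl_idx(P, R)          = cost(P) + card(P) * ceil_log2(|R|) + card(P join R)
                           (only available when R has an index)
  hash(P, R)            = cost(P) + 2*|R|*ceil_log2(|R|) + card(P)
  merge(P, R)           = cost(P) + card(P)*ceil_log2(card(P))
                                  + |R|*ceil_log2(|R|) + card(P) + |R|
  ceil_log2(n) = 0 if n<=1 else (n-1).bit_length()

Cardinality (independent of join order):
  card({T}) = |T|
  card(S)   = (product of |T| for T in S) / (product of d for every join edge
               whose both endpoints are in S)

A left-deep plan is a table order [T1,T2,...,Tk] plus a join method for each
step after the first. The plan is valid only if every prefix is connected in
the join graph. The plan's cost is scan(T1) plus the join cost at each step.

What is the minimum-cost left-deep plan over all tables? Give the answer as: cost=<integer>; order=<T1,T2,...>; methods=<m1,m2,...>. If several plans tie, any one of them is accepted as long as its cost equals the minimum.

Selinger DP (subsets sized 1..n):
  {C}: scan cost=40, card=40
  {A}: scan cost=120, card=120
  {E}: scan cost=300, card=300
  {B}: scan cost=250, card=250
  {D}: scan cost=500, card=500
  {AC}: card=80; try (A,nl_idx)→400, (C,hash)→720, (A,merge)→1280, (C,merge)→1360, (A,hash)→1760, (A,nl)→4840 …(+1); best=400 via (A,nl_idx)
  {AE}: card=1800; try (A,hash)→2280, (E,nl_idx)→3000, (E,merge)→4080, (A,nl_idx)→4200, (A,merge)→4260, (E,hash)→5640 …(+2); best=2280 via (A,hash)
  {BE}: card=3000; try (B,hash)→4600, (E,merge)→5500, (E,nl_idx)→5500, (B,merge)→5550, (E,hash)→5900, (E,nl)→75250 …(+1); best=4600 via (B,hash)
  {BD}: card=500; try (B,hash)→5000, (D,merge)→7500, (B,merge)→7750, (D,hash)→9500, (D,nl)→125250, (B,nl)→125500; best=5000 via (B,hash)
  {ACE}: card=1200; try (E,nl_idx)→2320, (E,merge)→4040, (C,hash)→4560, (E,hash)→5880, (C,merge)→24160, (E,nl)→24400 …(+1); best=2320 via (E,nl_idx)
  {ABE}: card=18000; try (B,hash)→8080, (A,hash)→9280, (B,merge)→26130, (A,nl_idx)→43600, (A,merge)→44560, (A,nl)→364600 …(+1); best=8080 via (B,hash)
  {BDE}: card=6000; try (E,hash)→10900, (E,merge)→13000, (E,nl_idx)→15500, (D,hash)→16600, (D,merge)→48600, (E,nl)→155000 …(+1); best=10900 via (E,hash)
  {ABCE}: card=12000; try (B,hash)→7520, (B,merge)→18970, (C,hash)→26560, (C,merge)→296360, (B,nl)→302320, (C,nl)→728080; best=7520 via (B,hash)
  {ABDE}: card=36000; try (A,hash)→18580, (D,hash)→35080, (A,nl_idx)→88900, (A,merge)→95860, (D,merge)→301080, (A,nl)→730900 …(+1); best=18580 via (A,hash)
  {ABCDE}: card=24000; try (D,hash)→28520, (C,hash)→55060, (D,merge)→192520, (C,merge)→630860, (C,nl)→1458580, (D,nl)→6007520; best=28520 via (D,hash)

cost=28520; order=C,A,E,B,D; methods=nl_idx,nl_idx,hash,hash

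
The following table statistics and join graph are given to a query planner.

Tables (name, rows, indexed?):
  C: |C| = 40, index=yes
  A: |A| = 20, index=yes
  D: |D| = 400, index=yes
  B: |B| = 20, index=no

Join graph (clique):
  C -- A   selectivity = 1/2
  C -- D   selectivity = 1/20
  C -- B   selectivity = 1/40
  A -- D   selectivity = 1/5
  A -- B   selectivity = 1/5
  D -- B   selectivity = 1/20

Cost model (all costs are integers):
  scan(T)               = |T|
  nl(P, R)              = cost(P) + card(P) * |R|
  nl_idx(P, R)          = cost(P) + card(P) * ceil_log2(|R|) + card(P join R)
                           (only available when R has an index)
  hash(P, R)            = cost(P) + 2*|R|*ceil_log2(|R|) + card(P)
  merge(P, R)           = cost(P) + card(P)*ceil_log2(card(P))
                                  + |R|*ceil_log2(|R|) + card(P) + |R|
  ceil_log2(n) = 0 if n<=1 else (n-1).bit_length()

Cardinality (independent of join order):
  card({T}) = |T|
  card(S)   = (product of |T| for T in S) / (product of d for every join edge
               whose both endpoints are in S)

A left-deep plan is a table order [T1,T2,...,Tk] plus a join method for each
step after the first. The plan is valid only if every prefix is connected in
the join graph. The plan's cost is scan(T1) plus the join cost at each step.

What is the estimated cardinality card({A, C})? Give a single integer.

400

Tables in S: A(20), C(40)
Edges inside S: C-A(d=2)
numerator = 20 * 40 = 800
denominator = 2 = 2
card(S) = 800 / 2 = 400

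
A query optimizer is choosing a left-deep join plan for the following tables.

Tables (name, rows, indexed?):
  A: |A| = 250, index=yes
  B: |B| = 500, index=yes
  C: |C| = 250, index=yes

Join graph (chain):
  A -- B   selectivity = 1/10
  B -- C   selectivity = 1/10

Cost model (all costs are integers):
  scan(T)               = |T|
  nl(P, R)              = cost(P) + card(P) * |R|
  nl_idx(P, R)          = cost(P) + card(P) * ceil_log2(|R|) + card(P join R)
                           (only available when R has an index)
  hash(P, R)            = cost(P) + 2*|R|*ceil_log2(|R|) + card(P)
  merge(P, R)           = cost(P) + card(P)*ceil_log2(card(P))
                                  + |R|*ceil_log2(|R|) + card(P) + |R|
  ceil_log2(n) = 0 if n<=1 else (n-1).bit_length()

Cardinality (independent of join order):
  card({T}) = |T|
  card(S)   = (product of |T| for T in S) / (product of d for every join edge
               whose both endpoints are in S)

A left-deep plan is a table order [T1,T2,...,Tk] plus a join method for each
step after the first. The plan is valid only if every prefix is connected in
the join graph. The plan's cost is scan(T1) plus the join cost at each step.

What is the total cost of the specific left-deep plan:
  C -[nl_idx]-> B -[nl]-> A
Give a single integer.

step 1: scan C: cost=250, card=250
step 2: join B via nl_idx
    card(P join B) = 250*500/(10) = 12500
    cost = 250 + 250*9 + 12500 = 15000
step 3: join A via nl
    card(P join A) = 12500*250/(10) = 312500
    cost = 15000 + 12500*250 = 3140000

3140000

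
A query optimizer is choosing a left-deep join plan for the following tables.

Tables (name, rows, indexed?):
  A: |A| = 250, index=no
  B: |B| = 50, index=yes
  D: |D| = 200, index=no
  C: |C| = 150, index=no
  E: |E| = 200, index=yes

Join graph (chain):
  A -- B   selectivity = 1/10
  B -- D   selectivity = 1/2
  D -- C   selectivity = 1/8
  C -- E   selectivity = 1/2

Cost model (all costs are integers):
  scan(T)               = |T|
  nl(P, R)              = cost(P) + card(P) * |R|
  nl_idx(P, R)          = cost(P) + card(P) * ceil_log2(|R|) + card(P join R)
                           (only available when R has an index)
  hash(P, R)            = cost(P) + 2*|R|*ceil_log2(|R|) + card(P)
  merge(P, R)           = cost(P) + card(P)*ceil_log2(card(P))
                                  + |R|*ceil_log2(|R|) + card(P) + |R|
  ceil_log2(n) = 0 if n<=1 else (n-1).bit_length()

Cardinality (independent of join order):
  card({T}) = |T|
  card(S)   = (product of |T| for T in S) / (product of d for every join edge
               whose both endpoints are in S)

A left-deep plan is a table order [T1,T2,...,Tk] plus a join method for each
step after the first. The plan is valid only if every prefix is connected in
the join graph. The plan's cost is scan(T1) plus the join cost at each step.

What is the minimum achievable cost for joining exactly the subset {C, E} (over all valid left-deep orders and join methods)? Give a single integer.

Selinger DP over subsets of {C,E}:
  {C}: scan cost=150, card=150
  {E}: scan cost=200, card=200
  {CE}: card=15000; try (C,hash)→2800, (E,merge)→3300, (C,merge)→3350, (E,hash)→3500, (E,nl_idx)→16350, (E,nl)→30150 …(+1); best=2800 via (C,hash)

2800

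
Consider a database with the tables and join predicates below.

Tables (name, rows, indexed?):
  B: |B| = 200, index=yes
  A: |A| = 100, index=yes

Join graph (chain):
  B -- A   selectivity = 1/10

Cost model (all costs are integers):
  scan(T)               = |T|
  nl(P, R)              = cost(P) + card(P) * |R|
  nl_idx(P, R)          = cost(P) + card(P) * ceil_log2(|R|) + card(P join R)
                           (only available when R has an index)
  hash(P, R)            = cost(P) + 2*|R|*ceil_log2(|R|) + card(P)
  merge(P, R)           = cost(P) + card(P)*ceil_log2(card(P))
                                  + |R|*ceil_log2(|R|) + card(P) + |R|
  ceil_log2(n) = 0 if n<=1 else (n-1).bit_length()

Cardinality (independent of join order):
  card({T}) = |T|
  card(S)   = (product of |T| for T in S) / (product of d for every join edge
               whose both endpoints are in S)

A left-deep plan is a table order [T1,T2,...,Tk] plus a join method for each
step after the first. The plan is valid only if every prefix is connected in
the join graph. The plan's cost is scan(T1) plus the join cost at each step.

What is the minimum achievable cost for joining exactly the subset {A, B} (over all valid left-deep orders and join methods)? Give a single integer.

Selinger DP over subsets of {A,B}:
  {B}: scan cost=200, card=200
  {A}: scan cost=100, card=100
  {AB}: card=2000; try (A,hash)→1800, (B,merge)→2700, (A,merge)→2800, (B,nl_idx)→2900, (B,hash)→3400, (A,nl_idx)→3600 …(+2); best=1800 via (A,hash)

1800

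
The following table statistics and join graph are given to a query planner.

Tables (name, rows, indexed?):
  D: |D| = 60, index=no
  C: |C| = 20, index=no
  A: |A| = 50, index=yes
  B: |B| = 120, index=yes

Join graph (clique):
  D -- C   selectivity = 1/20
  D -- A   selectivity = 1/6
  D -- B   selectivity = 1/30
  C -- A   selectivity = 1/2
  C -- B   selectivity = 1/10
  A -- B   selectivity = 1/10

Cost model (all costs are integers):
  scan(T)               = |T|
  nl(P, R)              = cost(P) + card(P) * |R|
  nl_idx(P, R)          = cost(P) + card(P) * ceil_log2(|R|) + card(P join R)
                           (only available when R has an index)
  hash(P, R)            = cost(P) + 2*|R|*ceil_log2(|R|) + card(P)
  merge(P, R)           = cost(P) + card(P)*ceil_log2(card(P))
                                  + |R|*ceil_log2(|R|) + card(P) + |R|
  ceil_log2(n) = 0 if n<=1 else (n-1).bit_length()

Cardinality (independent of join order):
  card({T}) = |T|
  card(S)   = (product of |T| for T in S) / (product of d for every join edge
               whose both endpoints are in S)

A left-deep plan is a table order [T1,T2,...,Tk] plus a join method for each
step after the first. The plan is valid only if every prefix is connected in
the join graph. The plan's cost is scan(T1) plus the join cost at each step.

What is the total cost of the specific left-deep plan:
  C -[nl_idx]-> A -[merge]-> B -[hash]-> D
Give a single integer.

7920

step 1: scan C: cost=20, card=20
step 2: join A via nl_idx
    card(P join A) = 20*50/(2) = 500
    cost = 20 + 20*6 + 500 = 640
step 3: join B via merge
    card(P join B) = 500*120/(10*10) = 600
    cost = 640 + 500*9 + 120*7 + 500 + 120 = 6600
step 4: join D via hash
    card(P join D) = 600*60/(20*6*30) = 10
    cost = 6600 + 2*60*6 + 600 = 7920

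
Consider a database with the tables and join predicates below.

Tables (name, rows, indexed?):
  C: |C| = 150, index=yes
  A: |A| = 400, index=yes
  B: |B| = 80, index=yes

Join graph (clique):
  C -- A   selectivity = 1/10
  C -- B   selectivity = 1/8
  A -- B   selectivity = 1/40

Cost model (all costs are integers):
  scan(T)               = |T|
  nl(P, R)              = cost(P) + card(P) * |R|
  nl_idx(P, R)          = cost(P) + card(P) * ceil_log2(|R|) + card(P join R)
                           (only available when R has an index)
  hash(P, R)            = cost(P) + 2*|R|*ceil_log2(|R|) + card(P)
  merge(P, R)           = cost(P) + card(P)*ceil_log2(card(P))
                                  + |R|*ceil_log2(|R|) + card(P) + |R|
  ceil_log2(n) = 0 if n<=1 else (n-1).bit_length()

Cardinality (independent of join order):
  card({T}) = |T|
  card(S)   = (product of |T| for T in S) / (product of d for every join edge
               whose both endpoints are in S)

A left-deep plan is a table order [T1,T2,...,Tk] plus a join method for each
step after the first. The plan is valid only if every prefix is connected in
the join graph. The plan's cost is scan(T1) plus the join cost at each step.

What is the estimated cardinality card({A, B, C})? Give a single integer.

1500

Tables in S: A(400), B(80), C(150)
Edges inside S: C-A(d=10), C-B(d=8), A-B(d=40)
numerator = 400 * 80 * 150 = 4800000
denominator = 10 * 8 * 40 = 3200
card(S) = 4800000 / 3200 = 1500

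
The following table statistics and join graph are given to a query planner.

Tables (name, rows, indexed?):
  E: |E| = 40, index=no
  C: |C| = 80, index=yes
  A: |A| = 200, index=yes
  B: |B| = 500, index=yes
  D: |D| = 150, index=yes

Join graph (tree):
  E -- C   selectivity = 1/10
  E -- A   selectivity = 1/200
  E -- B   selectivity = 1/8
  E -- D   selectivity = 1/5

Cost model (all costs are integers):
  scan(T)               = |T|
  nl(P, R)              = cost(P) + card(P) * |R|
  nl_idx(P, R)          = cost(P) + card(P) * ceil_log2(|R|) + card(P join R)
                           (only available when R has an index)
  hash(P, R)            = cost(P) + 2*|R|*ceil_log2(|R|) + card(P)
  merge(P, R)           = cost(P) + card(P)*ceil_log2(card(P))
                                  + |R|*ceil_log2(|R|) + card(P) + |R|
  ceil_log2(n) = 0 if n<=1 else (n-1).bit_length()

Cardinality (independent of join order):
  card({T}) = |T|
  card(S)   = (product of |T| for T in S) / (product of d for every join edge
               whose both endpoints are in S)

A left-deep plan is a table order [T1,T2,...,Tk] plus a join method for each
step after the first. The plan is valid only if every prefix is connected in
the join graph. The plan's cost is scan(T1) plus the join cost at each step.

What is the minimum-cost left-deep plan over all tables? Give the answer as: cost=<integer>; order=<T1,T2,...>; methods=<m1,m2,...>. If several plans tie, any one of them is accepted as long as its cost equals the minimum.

Selinger DP (subsets sized 1..n):
  {E}: scan cost=40, card=40
  {C}: scan cost=80, card=80
  {A}: scan cost=200, card=200
  {B}: scan cost=500, card=500
  {D}: scan cost=150, card=150
  {CE}: card=320; try (E,hash)→640, (C,nl_idx)→640, (C,merge)→960, (E,merge)→1000, (C,hash)→1200, (C,nl)→3240 …(+1); best=640 via (E,hash)
  {AE}: card=40; try (A,nl_idx)→400, (E,hash)→880, (A,merge)→2120, (E,merge)→2280, (A,hash)→3280, (A,nl)→8040 …(+1); best=400 via (A,nl_idx)
  {BE}: card=2500; try (E,hash)→1480, (B,nl_idx)→2900, (B,merge)→5320, (E,merge)→5780, (B,hash)→9080, (B,nl)→20040 …(+1); best=1480 via (E,hash)
  {DE}: card=1200; try (E,hash)→780, (D,nl_idx)→1560, (D,merge)→1670, (E,merge)→1780, (D,hash)→2480, (D,nl)→6040 …(+1); best=780 via (E,hash)
  {ACE}: card=320; try (C,nl_idx)→1000, (C,merge)→1320, (C,hash)→1560, (A,nl_idx)→3520, (C,nl)→3600, (A,hash)→4160 …(+2); best=1000 via (C,nl_idx)
  {BCE}: card=20000; try (C,hash)→5100, (B,merge)→8840, (B,hash)→9960, (B,nl_idx)→23520, (C,merge)→34620, (C,nl_idx)→38980 …(+2); best=5100 via (C,hash)
  {CDE}: card=9600; try (C,hash)→3100, (D,hash)→3360, (D,merge)→5190, (D,nl_idx)→12800, (C,merge)→15820, (C,nl_idx)→18780 …(+2); best=3100 via (C,hash)
  {ABE}: card=2500; try (B,nl_idx)→3260, (B,merge)→5680, (A,hash)→7180, (B,hash)→9440, (B,nl)→20400, (A,nl_idx)→23980 …(+2); best=3260 via (B,nl_idx)
  {ADE}: card=1200; try (D,nl_idx)→1920, (D,merge)→2030, (D,hash)→2840, (A,hash)→5180, (D,nl)→6400, (A,nl_idx)→11580 …(+2); best=1920 via (D,nl_idx)
  {BDE}: card=75000; try (D,hash)→6380, (B,hash)→10980, (B,merge)→20180, (D,merge)→35330, (B,nl_idx)→86580, (D,nl_idx)→96480 …(+2); best=6380 via (D,hash)
  {ABCE}: card=20000; try (C,hash)→6880, (B,merge)→9200, (B,hash)→10320, (B,nl_idx)→23880, (A,hash)→28300, (C,merge)→36400 …(+6); best=6880 via (C,hash)
  {ACDE}: card=9600; try (D,hash)→3720, (C,hash)→4240, (D,merge)→5550, (D,nl_idx)→13160, (A,hash)→15900, (C,merge)→16960 …(+6); best=3720 via (D,hash)
  {BCDE}: card=600000; try (B,hash)→21700, (D,hash)→27500, (C,hash)→82500, (B,merge)→152100, (D,merge)→326450, (B,nl_idx)→689500 …(+6); best=21700 via (B,hash)
  {ABDE}: card=75000; try (D,hash)→8160, (B,hash)→12120, (B,merge)→21320, (D,merge)→37110, (A,hash)→84580, (B,nl_idx)→87720 …(+6); best=8160 via (D,hash)
  {ABCDE}: card=600000; try (B,hash)→22320, (D,hash)→29280, (C,hash)→84280, (B,merge)→152720, (D,merge)→328230, (A,hash)→624900 …(+10); best=22320 via (B,hash)

cost=22320; order=E,A,C,D,B; methods=nl_idx,nl_idx,hash,hash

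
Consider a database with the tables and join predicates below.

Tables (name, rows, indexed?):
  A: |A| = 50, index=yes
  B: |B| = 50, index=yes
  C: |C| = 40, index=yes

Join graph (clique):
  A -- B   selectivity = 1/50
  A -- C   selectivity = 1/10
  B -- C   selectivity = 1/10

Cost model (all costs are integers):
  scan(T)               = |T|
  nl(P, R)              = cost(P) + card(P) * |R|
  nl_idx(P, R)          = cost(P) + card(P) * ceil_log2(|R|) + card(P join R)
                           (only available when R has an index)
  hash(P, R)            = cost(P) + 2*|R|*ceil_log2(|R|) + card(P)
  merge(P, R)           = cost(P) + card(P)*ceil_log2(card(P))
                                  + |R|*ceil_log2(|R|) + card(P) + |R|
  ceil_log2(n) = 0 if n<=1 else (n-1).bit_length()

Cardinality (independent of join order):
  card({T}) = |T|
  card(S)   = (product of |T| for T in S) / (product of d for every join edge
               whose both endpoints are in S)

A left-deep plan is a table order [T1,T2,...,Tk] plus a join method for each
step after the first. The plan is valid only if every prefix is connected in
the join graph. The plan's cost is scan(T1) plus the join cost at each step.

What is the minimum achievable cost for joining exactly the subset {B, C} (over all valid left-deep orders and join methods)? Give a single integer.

Selinger DP over subsets of {B,C}:
  {B}: scan cost=50, card=50
  {C}: scan cost=40, card=40
  {BC}: card=200; try (B,nl_idx)→480, (C,nl_idx)→550, (C,hash)→580, (B,merge)→670, (C,merge)→680, (B,hash)→680 …(+2); best=480 via (B,nl_idx)

480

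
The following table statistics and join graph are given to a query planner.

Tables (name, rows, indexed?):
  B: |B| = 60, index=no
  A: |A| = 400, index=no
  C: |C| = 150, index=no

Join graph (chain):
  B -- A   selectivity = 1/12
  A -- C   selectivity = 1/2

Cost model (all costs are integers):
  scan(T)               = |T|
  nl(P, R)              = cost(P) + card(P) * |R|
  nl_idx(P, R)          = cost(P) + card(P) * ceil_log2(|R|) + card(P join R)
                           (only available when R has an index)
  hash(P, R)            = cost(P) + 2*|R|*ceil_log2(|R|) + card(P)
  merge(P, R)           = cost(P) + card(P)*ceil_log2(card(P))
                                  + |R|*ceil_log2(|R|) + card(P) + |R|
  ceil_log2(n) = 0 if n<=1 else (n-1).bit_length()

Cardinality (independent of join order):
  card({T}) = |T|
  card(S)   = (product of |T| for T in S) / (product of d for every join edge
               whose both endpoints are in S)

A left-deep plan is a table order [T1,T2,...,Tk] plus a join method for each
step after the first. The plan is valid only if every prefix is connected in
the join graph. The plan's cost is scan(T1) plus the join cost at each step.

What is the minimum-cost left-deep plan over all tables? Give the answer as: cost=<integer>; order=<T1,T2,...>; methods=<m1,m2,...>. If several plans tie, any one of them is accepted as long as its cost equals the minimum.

Selinger DP (subsets sized 1..n):
  {B}: scan cost=60, card=60
  {A}: scan cost=400, card=400
  {C}: scan cost=150, card=150
  {AB}: card=2000; try (B,hash)→1520, (A,merge)→4480, (B,merge)→4820, (A,hash)→7320, (A,nl)→24060, (B,nl)→24400; best=1520 via (B,hash)
  {AC}: card=30000; try (C,hash)→3200, (A,merge)→5500, (C,merge)→5750, (A,hash)→7500, (A,nl)→60150, (C,nl)→60400; best=3200 via (C,hash)
  {ABC}: card=150000; try (C,hash)→5920, (C,merge)→26870, (B,hash)→33920, (C,nl)→301520, (B,merge)→483620, (B,nl)→1803200; best=5920 via (C,hash)

cost=5920; order=A,B,C; methods=hash,hash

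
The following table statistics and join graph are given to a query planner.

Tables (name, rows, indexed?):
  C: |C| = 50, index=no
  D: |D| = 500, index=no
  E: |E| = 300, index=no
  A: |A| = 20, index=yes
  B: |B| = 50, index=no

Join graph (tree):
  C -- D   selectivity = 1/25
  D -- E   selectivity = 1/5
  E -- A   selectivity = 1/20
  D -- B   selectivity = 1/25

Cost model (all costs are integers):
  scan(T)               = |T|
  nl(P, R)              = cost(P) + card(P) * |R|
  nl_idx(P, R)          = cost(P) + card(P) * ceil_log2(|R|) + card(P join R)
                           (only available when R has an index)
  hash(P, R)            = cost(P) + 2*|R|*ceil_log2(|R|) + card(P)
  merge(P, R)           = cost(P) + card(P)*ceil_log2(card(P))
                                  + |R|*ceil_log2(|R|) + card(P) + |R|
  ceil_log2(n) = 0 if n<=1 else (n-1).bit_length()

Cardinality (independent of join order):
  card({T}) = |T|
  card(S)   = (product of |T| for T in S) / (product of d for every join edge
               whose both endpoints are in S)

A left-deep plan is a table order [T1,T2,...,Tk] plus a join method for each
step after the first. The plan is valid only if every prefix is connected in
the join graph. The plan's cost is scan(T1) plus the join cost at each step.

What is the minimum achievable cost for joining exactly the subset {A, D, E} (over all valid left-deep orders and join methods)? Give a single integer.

8800

Selinger DP over subsets of {A,D,E}:
  {D}: scan cost=500, card=500
  {E}: scan cost=300, card=300
  {A}: scan cost=20, card=20
  {DE}: card=30000; try (E,hash)→6400, (D,merge)→8300, (E,merge)→8500, (D,hash)→9600, (D,nl)→150300, (E,nl)→150500; best=6400 via (E,hash)
  {AE}: card=300; try (A,hash)→800, (A,nl_idx)→2100, (E,merge)→3140, (A,merge)→3420, (E,hash)→5440, (E,nl)→6020 …(+1); best=800 via (A,hash)
  {ADE}: card=30000; try (D,merge)→8800, (D,hash)→10100, (A,hash)→36600, (D,nl)→150800, (A,nl_idx)→186400, (A,merge)→486520 …(+1); best=8800 via (D,merge)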